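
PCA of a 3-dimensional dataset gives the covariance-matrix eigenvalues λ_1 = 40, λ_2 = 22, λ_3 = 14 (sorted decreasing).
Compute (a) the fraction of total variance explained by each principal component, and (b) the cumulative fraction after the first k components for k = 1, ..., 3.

Step 1 — total variance = trace(Sigma) = Σ λ_i = 40 + 22 + 14 = 76.

Step 2 — fraction explained by component i = λ_i / Σ λ:
  PC1: 40/76 = 0.5263
  PC2: 22/76 = 0.2895
  PC3: 14/76 = 0.1842

Step 3 — cumulative fraction after k components = (λ_1 + ... + λ_k) / Σ λ:
  k = 1: 40/76 = 0.5263
  k = 2: (40 + 22)/76 = 62/76 = 0.8158
  k = 3: (40 + 22 + 14)/76 = 76/76 = 1

Summary (fraction, with percent):

explained: PC1 0.5263 (52.63%), PC2 0.2895 (28.95%), PC3 0.1842 (18.42%);  cumulative: 0.5263, 0.8158, 1


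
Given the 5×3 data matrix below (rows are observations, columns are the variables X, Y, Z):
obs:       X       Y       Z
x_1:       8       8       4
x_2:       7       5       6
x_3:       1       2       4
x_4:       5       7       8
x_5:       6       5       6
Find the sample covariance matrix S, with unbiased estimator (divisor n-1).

Step 1 — column means:
  mean(X) = (8 + 7 + 1 + 5 + 6) / 5 = 27/5 = 5.4
  mean(Y) = (8 + 5 + 2 + 7 + 5) / 5 = 27/5 = 5.4
  mean(Z) = (4 + 6 + 4 + 8 + 6) / 5 = 28/5 = 5.6

Step 2 — sample covariance S[i,j] = (1/(n-1)) · Σ_k (x_{k,i} - mean_i) · (x_{k,j} - mean_j), with n-1 = 4.
  S[X,X] = ((2.6)·(2.6) + (1.6)·(1.6) + (-4.4)·(-4.4) + (-0.4)·(-0.4) + (0.6)·(0.6)) / 4 = 29.2/4 = 7.3
  S[X,Y] = ((2.6)·(2.6) + (1.6)·(-0.4) + (-4.4)·(-3.4) + (-0.4)·(1.6) + (0.6)·(-0.4)) / 4 = 20.2/4 = 5.05
  S[X,Z] = ((2.6)·(-1.6) + (1.6)·(0.4) + (-4.4)·(-1.6) + (-0.4)·(2.4) + (0.6)·(0.4)) / 4 = 2.8/4 = 0.7
  S[Y,Y] = ((2.6)·(2.6) + (-0.4)·(-0.4) + (-3.4)·(-3.4) + (1.6)·(1.6) + (-0.4)·(-0.4)) / 4 = 21.2/4 = 5.3
  S[Y,Z] = ((2.6)·(-1.6) + (-0.4)·(0.4) + (-3.4)·(-1.6) + (1.6)·(2.4) + (-0.4)·(0.4)) / 4 = 4.8/4 = 1.2
  S[Z,Z] = ((-1.6)·(-1.6) + (0.4)·(0.4) + (-1.6)·(-1.6) + (2.4)·(2.4) + (0.4)·(0.4)) / 4 = 11.2/4 = 2.8

S is symmetric (S[j,i] = S[i,j]). Assembling:

S = [[7.3, 5.05, 0.7],
 [5.05, 5.3, 1.2],
 [0.7, 1.2, 2.8]]


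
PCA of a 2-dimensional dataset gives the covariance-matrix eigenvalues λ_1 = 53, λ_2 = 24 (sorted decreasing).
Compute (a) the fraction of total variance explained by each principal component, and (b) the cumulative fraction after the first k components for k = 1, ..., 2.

Step 1 — total variance = trace(Sigma) = Σ λ_i = 53 + 24 = 77.

Step 2 — fraction explained by component i = λ_i / Σ λ:
  PC1: 53/77 = 0.6883
  PC2: 24/77 = 0.3117

Step 3 — cumulative fraction after k components = (λ_1 + ... + λ_k) / Σ λ:
  k = 1: 53/77 = 0.6883
  k = 2: (53 + 24)/77 = 77/77 = 1

Summary (fraction, with percent):

explained: PC1 0.6883 (68.83%), PC2 0.3117 (31.17%);  cumulative: 0.6883, 1


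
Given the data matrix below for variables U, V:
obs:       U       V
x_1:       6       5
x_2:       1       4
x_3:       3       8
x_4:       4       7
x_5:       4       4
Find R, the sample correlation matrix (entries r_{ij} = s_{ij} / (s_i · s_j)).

Step 1 — column means:
  mean(U) = (6 + 1 + 3 + 4 + 4) / 5 = 18/5 = 3.6
  mean(V) = (5 + 4 + 8 + 7 + 4) / 5 = 28/5 = 5.6

Step 2 — sample variances and covariances s[i,j] = (1/(n-1)) · Σ_k (x_{k,i} - mean_i) · (x_{k,j} - mean_j), with n-1 = 4:
  s[U,U] = ((2.4)·(2.4) + (-2.6)·(-2.6) + (-0.6)·(-0.6) + (0.4)·(0.4) + (0.4)·(0.4)) / 4 = 13.2/4 = 3.3
  s[U,V] = ((2.4)·(-0.6) + (-2.6)·(-1.6) + (-0.6)·(2.4) + (0.4)·(1.4) + (0.4)·(-1.6)) / 4 = 1.2/4 = 0.3
  s[V,V] = ((-0.6)·(-0.6) + (-1.6)·(-1.6) + (2.4)·(2.4) + (1.4)·(1.4) + (-1.6)·(-1.6)) / 4 = 13.2/4 = 3.3
  Sample standard deviations s_i = √(s[i,i]):
  s(U) = √(3.3) = 1.8166
  s(V) = √(3.3) = 1.8166

Step 3 — r_{ij} = s_{ij} / (s_i · s_j):
  r[U,U] = 1 (diagonal).
  r[U,V] = 0.3 / (1.8166 · 1.8166) = 0.3 / 3.3 = 0.0909
  r[V,V] = 1 (diagonal).

R is symmetric with unit diagonal. Assembling:

R = [[1, 0.0909],
 [0.0909, 1]]


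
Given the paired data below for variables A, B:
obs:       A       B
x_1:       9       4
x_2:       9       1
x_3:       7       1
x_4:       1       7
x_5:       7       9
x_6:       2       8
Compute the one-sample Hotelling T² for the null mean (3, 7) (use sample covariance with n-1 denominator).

Step 1 — sample mean vector:
  mean(A) = (9 + 9 + 7 + 1 + 7 + 2) / 6 = 35/6 = 5.8333
  mean(B) = (4 + 1 + 1 + 7 + 9 + 8) / 6 = 30/6 = 5
  x̄ = (5.8333, 5),  deviation x̄ - mu_0 = (5.8333, 5) - (3, 7) = (2.8333, -2).

Step 2 — sample covariance matrix, S[i,j] = (1/(n-1)) · Σ_k (x_{k,i} - mean_i) · (x_{k,j} - mean_j), divisor n-1 = 5:
  S[A,A] = ((3.1667)·(3.1667) + (3.1667)·(3.1667) + (1.1667)·(1.1667) + (-4.8333)·(-4.8333) + (1.1667)·(1.1667) + (-3.8333)·(-3.8333)) / 5 = 60.8333/5 = 12.1667
  S[A,B] = ((3.1667)·(-1) + (3.1667)·(-4) + (1.1667)·(-4) + (-4.8333)·(2) + (1.1667)·(4) + (-3.8333)·(3)) / 5 = -37/5 = -7.4
  S[B,B] = ((-1)·(-1) + (-4)·(-4) + (-4)·(-4) + (2)·(2) + (4)·(4) + (3)·(3)) / 5 = 62/5 = 12.4
  S = [[12.1667, -7.4],
 [-7.4, 12.4]].

Step 3 — invert S. det(S) = 12.1667·12.4 - (-7.4)² = 96.1067.
  S^{-1} = (1/det) · [[d, -b], [-b, a]] = [[0.129, 0.077],
 [0.077, 0.1266]].

Step 4 — quadratic form (x̄ - mu_0)^T · S^{-1} · (x̄ - mu_0):
  S^{-1} · (x̄ - mu_0) = (0.2116, -0.035),
  (x̄ - mu_0)^T · [...] = (2.8333)·(0.2116) + (-2)·(-0.035) = 0.6695.

Step 5 — scale by n: T² = 6 · 0.6695 = 4.0171.

T² ≈ 4.0171


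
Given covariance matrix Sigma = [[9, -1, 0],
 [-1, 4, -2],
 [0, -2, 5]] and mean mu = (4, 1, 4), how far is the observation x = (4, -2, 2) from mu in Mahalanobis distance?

Step 1 — centre the observation: (x - mu) = (0, -3, -2).

Step 2 — invert Sigma (cofactor / det for 3×3, or solve directly):
  Sigma^{-1} = [[0.1151, 0.036, 0.0144],
 [0.036, 0.3237, 0.1295],
 [0.0144, 0.1295, 0.2518]].

Step 3 — form the quadratic (x - mu)^T · Sigma^{-1} · (x - mu):
  Sigma^{-1} · (x - mu) = (-0.1367, -1.2302, -0.8921).
  (x - mu)^T · [Sigma^{-1} · (x - mu)] = (0)·(-0.1367) + (-3)·(-1.2302) + (-2)·(-0.8921) = 5.4748.

Step 4 — take square root: d = √(5.4748) ≈ 2.3398.

d(x, mu) = √(5.4748) ≈ 2.3398


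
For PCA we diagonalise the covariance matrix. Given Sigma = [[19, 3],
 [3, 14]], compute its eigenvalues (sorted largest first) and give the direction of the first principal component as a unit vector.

Step 1 — characteristic polynomial of 2×2 Sigma:
  det(Sigma - λI) = λ² - trace · λ + det = 0.
  trace = 19 + 14 = 33, det = 19·14 - (3)² = 257.
Step 2 — discriminant:
  Δ = trace² - 4·det = 1089 - 1028 = 61.
Step 3 — eigenvalues:
  λ = (trace ± √Δ)/2 = (33 ± 7.8102)/2,
  λ_1 = 20.4051,  λ_2 = 12.5949.

Step 4 — unit eigenvector for λ_1: solve (Sigma - λ_1 I)v = 0. First row:
  (19 - 20.4051)·v_x + (3)·v_y = 0, i.e. (-1.4051)·v_x + (3)·v_y = 0,
  so v ∝ (b, λ_1 - a) = (3, 1.4051) = u.
  ||u|| = √((3)² + (1.4051)²) = √(10.9744) ≈ 3.3128,
  v_1 = u/||u|| ≈ (0.9056, 0.4242) (||v_1|| = 1).

λ_1 = 20.4051,  λ_2 = 12.5949;  v_1 ≈ (0.9056, 0.4242)


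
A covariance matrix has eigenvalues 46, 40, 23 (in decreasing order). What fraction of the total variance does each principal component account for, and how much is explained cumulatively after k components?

Step 1 — total variance = trace(Sigma) = Σ λ_i = 46 + 40 + 23 = 109.

Step 2 — fraction explained by component i = λ_i / Σ λ:
  PC1: 46/109 = 0.422
  PC2: 40/109 = 0.367
  PC3: 23/109 = 0.211

Step 3 — cumulative fraction after k components = (λ_1 + ... + λ_k) / Σ λ:
  k = 1: 46/109 = 0.422
  k = 2: (46 + 40)/109 = 86/109 = 0.789
  k = 3: (46 + 40 + 23)/109 = 109/109 = 1

Summary (fraction, with percent):

explained: PC1 0.422 (42.2%), PC2 0.367 (36.7%), PC3 0.211 (21.1%);  cumulative: 0.422, 0.789, 1


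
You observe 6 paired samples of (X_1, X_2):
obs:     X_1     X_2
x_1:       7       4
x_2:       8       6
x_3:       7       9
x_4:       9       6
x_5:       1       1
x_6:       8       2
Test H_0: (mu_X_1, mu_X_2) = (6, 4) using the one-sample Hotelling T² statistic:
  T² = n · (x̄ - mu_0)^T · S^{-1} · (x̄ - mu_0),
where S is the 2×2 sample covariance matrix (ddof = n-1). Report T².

Step 1 — sample mean vector:
  mean(X_1) = (7 + 8 + 7 + 9 + 1 + 8) / 6 = 40/6 = 6.6667
  mean(X_2) = (4 + 6 + 9 + 6 + 1 + 2) / 6 = 28/6 = 4.6667
  x̄ = (6.6667, 4.6667),  deviation x̄ - mu_0 = (6.6667, 4.6667) - (6, 4) = (0.6667, 0.6667).

Step 2 — sample covariance matrix, S[i,j] = (1/(n-1)) · Σ_k (x_{k,i} - mean_i) · (x_{k,j} - mean_j), divisor n-1 = 5:
  S[X_1,X_1] = ((0.3333)·(0.3333) + (1.3333)·(1.3333) + (0.3333)·(0.3333) + (2.3333)·(2.3333) + (-5.6667)·(-5.6667) + (1.3333)·(1.3333)) / 5 = 41.3333/5 = 8.2667
  S[X_1,X_2] = ((0.3333)·(-0.6667) + (1.3333)·(1.3333) + (0.3333)·(4.3333) + (2.3333)·(1.3333) + (-5.6667)·(-3.6667) + (1.3333)·(-2.6667)) / 5 = 23.3333/5 = 4.6667
  S[X_2,X_2] = ((-0.6667)·(-0.6667) + (1.3333)·(1.3333) + (4.3333)·(4.3333) + (1.3333)·(1.3333) + (-3.6667)·(-3.6667) + (-2.6667)·(-2.6667)) / 5 = 43.3333/5 = 8.6667
  S = [[8.2667, 4.6667],
 [4.6667, 8.6667]].

Step 3 — invert S. det(S) = 8.2667·8.6667 - (4.6667)² = 49.8667.
  S^{-1} = (1/det) · [[d, -b], [-b, a]] = [[0.1738, -0.0936],
 [-0.0936, 0.1658]].

Step 4 — quadratic form (x̄ - mu_0)^T · S^{-1} · (x̄ - mu_0):
  S^{-1} · (x̄ - mu_0) = (0.0535, 0.0481),
  (x̄ - mu_0)^T · [...] = (0.6667)·(0.0535) + (0.6667)·(0.0481) = 0.0677.

Step 5 — scale by n: T² = 6 · 0.0677 = 0.4064.

T² ≈ 0.4064


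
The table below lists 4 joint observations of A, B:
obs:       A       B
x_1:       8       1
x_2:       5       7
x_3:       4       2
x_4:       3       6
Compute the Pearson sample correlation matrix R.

Step 1 — column means:
  mean(A) = (8 + 5 + 4 + 3) / 4 = 20/4 = 5
  mean(B) = (1 + 7 + 2 + 6) / 4 = 16/4 = 4

Step 2 — sample variances and covariances s[i,j] = (1/(n-1)) · Σ_k (x_{k,i} - mean_i) · (x_{k,j} - mean_j), with n-1 = 3:
  s[A,A] = ((3)·(3) + (0)·(0) + (-1)·(-1) + (-2)·(-2)) / 3 = 14/3 = 4.6667
  s[A,B] = ((3)·(-3) + (0)·(3) + (-1)·(-2) + (-2)·(2)) / 3 = -11/3 = -3.6667
  s[B,B] = ((-3)·(-3) + (3)·(3) + (-2)·(-2) + (2)·(2)) / 3 = 26/3 = 8.6667
  Sample standard deviations s_i = √(s[i,i]):
  s(A) = √(4.6667) = 2.1602
  s(B) = √(8.6667) = 2.9439

Step 3 — r_{ij} = s_{ij} / (s_i · s_j):
  r[A,A] = 1 (diagonal).
  r[A,B] = -3.6667 / (2.1602 · 2.9439) = -3.6667 / 6.3596 = -0.5766
  r[B,B] = 1 (diagonal).

R is symmetric with unit diagonal. Assembling:

R = [[1, -0.5766],
 [-0.5766, 1]]


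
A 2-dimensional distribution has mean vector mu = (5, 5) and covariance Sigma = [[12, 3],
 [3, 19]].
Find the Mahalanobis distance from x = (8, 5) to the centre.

Step 1 — centre the observation: (x - mu) = (3, 0).

Step 2 — invert Sigma. det(Sigma) = 12·19 - (3)² = 219.
  Sigma^{-1} = (1/det) · [[d, -b], [-b, a]] = [[0.0868, -0.0137],
 [-0.0137, 0.0548]].

Step 3 — form the quadratic (x - mu)^T · Sigma^{-1} · (x - mu):
  Sigma^{-1} · (x - mu) = (0.2603, -0.0411).
  (x - mu)^T · [Sigma^{-1} · (x - mu)] = (3)·(0.2603) + (0)·(-0.0411) = 0.7808.

Step 4 — take square root: d = √(0.7808) ≈ 0.8836.

d(x, mu) = √(0.7808) ≈ 0.8836


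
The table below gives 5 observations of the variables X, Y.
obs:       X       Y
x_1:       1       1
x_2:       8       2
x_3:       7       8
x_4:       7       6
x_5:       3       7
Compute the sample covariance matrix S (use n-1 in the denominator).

Step 1 — column means:
  mean(X) = (1 + 8 + 7 + 7 + 3) / 5 = 26/5 = 5.2
  mean(Y) = (1 + 2 + 8 + 6 + 7) / 5 = 24/5 = 4.8

Step 2 — sample covariance S[i,j] = (1/(n-1)) · Σ_k (x_{k,i} - mean_i) · (x_{k,j} - mean_j), with n-1 = 4.
  S[X,X] = ((-4.2)·(-4.2) + (2.8)·(2.8) + (1.8)·(1.8) + (1.8)·(1.8) + (-2.2)·(-2.2)) / 4 = 36.8/4 = 9.2
  S[X,Y] = ((-4.2)·(-3.8) + (2.8)·(-2.8) + (1.8)·(3.2) + (1.8)·(1.2) + (-2.2)·(2.2)) / 4 = 11.2/4 = 2.8
  S[Y,Y] = ((-3.8)·(-3.8) + (-2.8)·(-2.8) + (3.2)·(3.2) + (1.2)·(1.2) + (2.2)·(2.2)) / 4 = 38.8/4 = 9.7

S is symmetric (S[j,i] = S[i,j]). Assembling:

S = [[9.2, 2.8],
 [2.8, 9.7]]


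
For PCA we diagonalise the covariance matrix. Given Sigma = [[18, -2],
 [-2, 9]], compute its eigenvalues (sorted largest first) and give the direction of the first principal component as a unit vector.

Step 1 — characteristic polynomial of 2×2 Sigma:
  det(Sigma - λI) = λ² - trace · λ + det = 0.
  trace = 18 + 9 = 27, det = 18·9 - (-2)² = 158.
Step 2 — discriminant:
  Δ = trace² - 4·det = 729 - 632 = 97.
Step 3 — eigenvalues:
  λ = (trace ± √Δ)/2 = (27 ± 9.8489)/2,
  λ_1 = 18.4244,  λ_2 = 8.5756.

Step 4 — unit eigenvector for λ_1: solve (Sigma - λ_1 I)v = 0. First row:
  (18 - 18.4244)·v_x + (-2)·v_y = 0, i.e. (-0.4244)·v_x + (-2)·v_y = 0,
  so v ∝ (b, λ_1 - a) = (-2, 0.4244); multiply by -1 so the first entry is positive: u = (2, -0.4244).
  ||u|| = √((2)² + (-0.4244)²) = √(4.1801) ≈ 2.0445,
  v_1 = u/||u|| ≈ (0.9782, -0.2076) (||v_1|| = 1).

λ_1 = 18.4244,  λ_2 = 8.5756;  v_1 ≈ (0.9782, -0.2076)


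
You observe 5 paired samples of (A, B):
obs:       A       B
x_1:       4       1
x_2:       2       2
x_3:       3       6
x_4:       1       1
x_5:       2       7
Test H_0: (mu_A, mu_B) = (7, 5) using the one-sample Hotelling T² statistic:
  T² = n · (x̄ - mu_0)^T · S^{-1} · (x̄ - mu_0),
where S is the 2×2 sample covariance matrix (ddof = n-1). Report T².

Step 1 — sample mean vector:
  mean(A) = (4 + 2 + 3 + 1 + 2) / 5 = 12/5 = 2.4
  mean(B) = (1 + 2 + 6 + 1 + 7) / 5 = 17/5 = 3.4
  x̄ = (2.4, 3.4),  deviation x̄ - mu_0 = (2.4, 3.4) - (7, 5) = (-4.6, -1.6).

Step 2 — sample covariance matrix, S[i,j] = (1/(n-1)) · Σ_k (x_{k,i} - mean_i) · (x_{k,j} - mean_j), divisor n-1 = 4:
  S[A,A] = ((1.6)·(1.6) + (-0.4)·(-0.4) + (0.6)·(0.6) + (-1.4)·(-1.4) + (-0.4)·(-0.4)) / 4 = 5.2/4 = 1.3
  S[A,B] = ((1.6)·(-2.4) + (-0.4)·(-1.4) + (0.6)·(2.6) + (-1.4)·(-2.4) + (-0.4)·(3.6)) / 4 = 0.2/4 = 0.05
  S[B,B] = ((-2.4)·(-2.4) + (-1.4)·(-1.4) + (2.6)·(2.6) + (-2.4)·(-2.4) + (3.6)·(3.6)) / 4 = 33.2/4 = 8.3
  S = [[1.3, 0.05],
 [0.05, 8.3]].

Step 3 — invert S. det(S) = 1.3·8.3 - (0.05)² = 10.7875.
  S^{-1} = (1/det) · [[d, -b], [-b, a]] = [[0.7694, -0.0046],
 [-0.0046, 0.1205]].

Step 4 — quadratic form (x̄ - mu_0)^T · S^{-1} · (x̄ - mu_0):
  S^{-1} · (x̄ - mu_0) = (-3.5319, -0.1715),
  (x̄ - mu_0)^T · [...] = (-4.6)·(-3.5319) + (-1.6)·(-0.1715) = 16.521.

Step 5 — scale by n: T² = 5 · 16.521 = 82.6049.

T² ≈ 82.6049


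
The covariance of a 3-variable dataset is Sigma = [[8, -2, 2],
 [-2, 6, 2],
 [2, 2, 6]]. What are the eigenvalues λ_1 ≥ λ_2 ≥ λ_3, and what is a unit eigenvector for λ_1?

Step 1 — characteristic polynomial p(λ) = det(λI - Sigma) = λ³ - tr·λ² + c_1·λ - det, where tr = trace, c_1 = sum of the principal 2×2 minors, det = det(Sigma):
  tr = 8 + 6 + 6 = 20,
  c_1 = (8·6 - (-2)²) + (8·6 - (2)²) + (6·6 - (2)²) = 44 + 44 + 32 = 120,
  det = 8·(6·6 - (2)²) - (-2)·((-2)·6 - (2)·(2)) + (2)·((-2)·(2) - 6·(2)) = 8·(32) - (-2)·(-16) + (2)·(-16) = 192.
  So p(λ) = λ³ - 20λ² + 120λ - 192.
Step 2 — look for an integer root (rational root theorem: any rational root is an integer divisor of 192). Testing λ = 8:
  p(8) = 512 - 1280 + 960 - 192 = 0  ✓
  Dividing out (λ - 8): p(λ) = (λ - 8)(λ² - 12λ + 24).
Step 3 — remaining eigenvalues from the quadratic λ² - 12λ + 24 = 0:
  Δ = 12² - 4·24 = 144 - 96 = 48,  λ = (12 ± √48)/2 = (12 ± 6.9282)/2 ≈ 9.4641 or 2.5359.
  Sorted: λ_1 = 9.4641,  λ_2 = 8,  λ_3 = 2.5359  (check: sum = 20 = tr ✓).

Step 4 — unit eigenvector for λ_1 ≈ 9.4641: v spans the null space of (Sigma - λ_1 I), whose rows are
  r_1 = (-1.4641, -2, 2),  r_2 = (-2, -3.4641, 2),  r_3 = (2, 2, -3.4641).
  v is orthogonal to every row, so take v ∝ r_1 × r_2 = ((-2)·(2) - (2)·(-3.4641), (2)·(-2) - (-1.4641)·(2), (-1.4641)·(-3.4641) - (-2)·(-2)) ≈ (2.9282, -1.0718, 1.0718).
  Let u = (2.9282, -1.0718, 1.0718).
  ||u|| = √((2.9282)² + (-1.0718)² + (1.0718)²) = √(10.8719) ≈ 3.2973,  v_1 = u/||u|| ≈ (0.8881, -0.3251, 0.3251) (||v_1|| = 1).

λ_1 = 9.4641,  λ_2 = 8,  λ_3 = 2.5359;  v_1 ≈ (0.8881, -0.3251, 0.3251)


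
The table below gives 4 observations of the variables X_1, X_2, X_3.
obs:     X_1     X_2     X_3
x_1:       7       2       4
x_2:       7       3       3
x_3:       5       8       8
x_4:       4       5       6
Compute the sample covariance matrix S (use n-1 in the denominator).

Step 1 — column means:
  mean(X_1) = (7 + 7 + 5 + 4) / 4 = 23/4 = 5.75
  mean(X_2) = (2 + 3 + 8 + 5) / 4 = 18/4 = 4.5
  mean(X_3) = (4 + 3 + 8 + 6) / 4 = 21/4 = 5.25

Step 2 — sample covariance S[i,j] = (1/(n-1)) · Σ_k (x_{k,i} - mean_i) · (x_{k,j} - mean_j), with n-1 = 3.
  S[X_1,X_1] = ((1.25)·(1.25) + (1.25)·(1.25) + (-0.75)·(-0.75) + (-1.75)·(-1.75)) / 3 = 6.75/3 = 2.25
  S[X_1,X_2] = ((1.25)·(-2.5) + (1.25)·(-1.5) + (-0.75)·(3.5) + (-1.75)·(0.5)) / 3 = -8.5/3 = -2.8333
  S[X_1,X_3] = ((1.25)·(-1.25) + (1.25)·(-2.25) + (-0.75)·(2.75) + (-1.75)·(0.75)) / 3 = -7.75/3 = -2.5833
  S[X_2,X_2] = ((-2.5)·(-2.5) + (-1.5)·(-1.5) + (3.5)·(3.5) + (0.5)·(0.5)) / 3 = 21/3 = 7
  S[X_2,X_3] = ((-2.5)·(-1.25) + (-1.5)·(-2.25) + (3.5)·(2.75) + (0.5)·(0.75)) / 3 = 16.5/3 = 5.5
  S[X_3,X_3] = ((-1.25)·(-1.25) + (-2.25)·(-2.25) + (2.75)·(2.75) + (0.75)·(0.75)) / 3 = 14.75/3 = 4.9167

S is symmetric (S[j,i] = S[i,j]). Assembling:

S = [[2.25, -2.8333, -2.5833],
 [-2.8333, 7, 5.5],
 [-2.5833, 5.5, 4.9167]]


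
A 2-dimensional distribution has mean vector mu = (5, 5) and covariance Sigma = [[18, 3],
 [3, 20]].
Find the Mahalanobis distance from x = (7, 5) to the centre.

Step 1 — centre the observation: (x - mu) = (2, 0).

Step 2 — invert Sigma. det(Sigma) = 18·20 - (3)² = 351.
  Sigma^{-1} = (1/det) · [[d, -b], [-b, a]] = [[0.057, -0.0085],
 [-0.0085, 0.0513]].

Step 3 — form the quadratic (x - mu)^T · Sigma^{-1} · (x - mu):
  Sigma^{-1} · (x - mu) = (0.114, -0.0171).
  (x - mu)^T · [Sigma^{-1} · (x - mu)] = (2)·(0.114) + (0)·(-0.0171) = 0.2279.

Step 4 — take square root: d = √(0.2279) ≈ 0.4774.

d(x, mu) = √(0.2279) ≈ 0.4774


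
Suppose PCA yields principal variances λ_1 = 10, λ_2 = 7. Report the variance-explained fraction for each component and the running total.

Step 1 — total variance = trace(Sigma) = Σ λ_i = 10 + 7 = 17.

Step 2 — fraction explained by component i = λ_i / Σ λ:
  PC1: 10/17 = 0.5882
  PC2: 7/17 = 0.4118

Step 3 — cumulative fraction after k components = (λ_1 + ... + λ_k) / Σ λ:
  k = 1: 10/17 = 0.5882
  k = 2: (10 + 7)/17 = 17/17 = 1

Summary (fraction, with percent):

explained: PC1 0.5882 (58.82%), PC2 0.4118 (41.18%);  cumulative: 0.5882, 1


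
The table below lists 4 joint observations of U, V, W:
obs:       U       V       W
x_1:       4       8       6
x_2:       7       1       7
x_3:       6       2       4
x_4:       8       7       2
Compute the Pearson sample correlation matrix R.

Step 1 — column means:
  mean(U) = (4 + 7 + 6 + 8) / 4 = 25/4 = 6.25
  mean(V) = (8 + 1 + 2 + 7) / 4 = 18/4 = 4.5
  mean(W) = (6 + 7 + 4 + 2) / 4 = 19/4 = 4.75

Step 2 — sample variances and covariances s[i,j] = (1/(n-1)) · Σ_k (x_{k,i} - mean_i) · (x_{k,j} - mean_j), with n-1 = 3:
  s[U,U] = ((-2.25)·(-2.25) + (0.75)·(0.75) + (-0.25)·(-0.25) + (1.75)·(1.75)) / 3 = 8.75/3 = 2.9167
  s[U,V] = ((-2.25)·(3.5) + (0.75)·(-3.5) + (-0.25)·(-2.5) + (1.75)·(2.5)) / 3 = -5.5/3 = -1.8333
  s[U,W] = ((-2.25)·(1.25) + (0.75)·(2.25) + (-0.25)·(-0.75) + (1.75)·(-2.75)) / 3 = -5.75/3 = -1.9167
  s[V,V] = ((3.5)·(3.5) + (-3.5)·(-3.5) + (-2.5)·(-2.5) + (2.5)·(2.5)) / 3 = 37/3 = 12.3333
  s[V,W] = ((3.5)·(1.25) + (-3.5)·(2.25) + (-2.5)·(-0.75) + (2.5)·(-2.75)) / 3 = -8.5/3 = -2.8333
  s[W,W] = ((1.25)·(1.25) + (2.25)·(2.25) + (-0.75)·(-0.75) + (-2.75)·(-2.75)) / 3 = 14.75/3 = 4.9167
  Sample standard deviations s_i = √(s[i,i]):
  s(U) = √(2.9167) = 1.7078
  s(V) = √(12.3333) = 3.5119
  s(W) = √(4.9167) = 2.2174

Step 3 — r_{ij} = s_{ij} / (s_i · s_j):
  r[U,U] = 1 (diagonal).
  r[U,V] = -1.8333 / (1.7078 · 3.5119) = -1.8333 / 5.9977 = -0.3057
  r[U,W] = -1.9167 / (1.7078 · 2.2174) = -1.9167 / 3.7869 = -0.5061
  r[V,V] = 1 (diagonal).
  r[V,W] = -2.8333 / (3.5119 · 2.2174) = -2.8333 / 7.7871 = -0.3638
  r[W,W] = 1 (diagonal).

R is symmetric with unit diagonal. Assembling:

R = [[1, -0.3057, -0.5061],
 [-0.3057, 1, -0.3638],
 [-0.5061, -0.3638, 1]]


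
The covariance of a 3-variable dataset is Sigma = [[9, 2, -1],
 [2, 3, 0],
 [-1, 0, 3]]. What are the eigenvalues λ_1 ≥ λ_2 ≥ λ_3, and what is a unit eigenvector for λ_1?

Step 1 — characteristic polynomial p(λ) = det(λI - Sigma) = λ³ - tr·λ² + c_1·λ - det, where tr = trace, c_1 = sum of the principal 2×2 minors, det = det(Sigma):
  tr = 9 + 3 + 3 = 15,
  c_1 = (9·3 - (2)²) + (9·3 - (-1)²) + (3·3 - (0)²) = 23 + 26 + 9 = 58,
  det = 9·(3·3 - (0)²) - (2)·((2)·3 - (0)·(-1)) + (-1)·((2)·(0) - 3·(-1)) = 9·(9) - (2)·(6) + (-1)·(3) = 66.
  So p(λ) = λ³ - 15λ² + 58λ - 66.
Step 2 — look for an integer root (rational root theorem: any rational root is an integer divisor of 66). Testing λ = 3:
  p(3) = 27 - 135 + 174 - 66 = 0  ✓
  Dividing out (λ - 3): p(λ) = (λ - 3)(λ² - 12λ + 22).
Step 3 — remaining eigenvalues from the quadratic λ² - 12λ + 22 = 0:
  Δ = 12² - 4·22 = 144 - 88 = 56,  λ = (12 ± √56)/2 = (12 ± 7.4833)/2 ≈ 9.7417 or 2.2583.
  Sorted: λ_1 = 9.7417,  λ_2 = 3,  λ_3 = 2.2583  (check: sum = 15 = tr ✓).

Step 4 — unit eigenvector for λ_1 ≈ 9.7417: v spans the null space of (Sigma - λ_1 I), whose rows are
  r_1 = (-0.7417, 2, -1),  r_2 = (2, -6.7417, 0),  r_3 = (-1, 0, -6.7417).
  v is orthogonal to every row, so take v ∝ r_1 × r_2 = ((2)·(0) - (-1)·(-6.7417), (-1)·(2) - (-0.7417)·(0), (-0.7417)·(-6.7417) - (2)·(2)) ≈ (-6.7417, -2, 1).
  Rescale (multiply by -1 so the first nonzero entry is positive): u = (6.7417, 2, -1).
  ||u|| = √((6.7417)² + (2)² + (-1)²) = √(50.4499) ≈ 7.1028,  v_1 = u/||u|| ≈ (0.9492, 0.2816, -0.1408) (||v_1|| = 1).

λ_1 = 9.7417,  λ_2 = 3,  λ_3 = 2.2583;  v_1 ≈ (0.9492, 0.2816, -0.1408)


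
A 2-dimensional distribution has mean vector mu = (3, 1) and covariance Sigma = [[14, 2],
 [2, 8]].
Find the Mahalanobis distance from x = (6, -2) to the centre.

Step 1 — centre the observation: (x - mu) = (3, -3).

Step 2 — invert Sigma. det(Sigma) = 14·8 - (2)² = 108.
  Sigma^{-1} = (1/det) · [[d, -b], [-b, a]] = [[0.0741, -0.0185],
 [-0.0185, 0.1296]].

Step 3 — form the quadratic (x - mu)^T · Sigma^{-1} · (x - mu):
  Sigma^{-1} · (x - mu) = (0.2778, -0.4444).
  (x - mu)^T · [Sigma^{-1} · (x - mu)] = (3)·(0.2778) + (-3)·(-0.4444) = 2.1667.

Step 4 — take square root: d = √(2.1667) ≈ 1.472.

d(x, mu) = √(2.1667) ≈ 1.472


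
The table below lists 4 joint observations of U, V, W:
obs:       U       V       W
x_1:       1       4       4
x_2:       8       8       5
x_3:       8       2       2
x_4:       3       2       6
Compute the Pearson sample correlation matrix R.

Step 1 — column means:
  mean(U) = (1 + 8 + 8 + 3) / 4 = 20/4 = 5
  mean(V) = (4 + 8 + 2 + 2) / 4 = 16/4 = 4
  mean(W) = (4 + 5 + 2 + 6) / 4 = 17/4 = 4.25

Step 2 — sample variances and covariances s[i,j] = (1/(n-1)) · Σ_k (x_{k,i} - mean_i) · (x_{k,j} - mean_j), with n-1 = 3:
  s[U,U] = ((-4)·(-4) + (3)·(3) + (3)·(3) + (-2)·(-2)) / 3 = 38/3 = 12.6667
  s[U,V] = ((-4)·(0) + (3)·(4) + (3)·(-2) + (-2)·(-2)) / 3 = 10/3 = 3.3333
  s[U,W] = ((-4)·(-0.25) + (3)·(0.75) + (3)·(-2.25) + (-2)·(1.75)) / 3 = -7/3 = -2.3333
  s[V,V] = ((0)·(0) + (4)·(4) + (-2)·(-2) + (-2)·(-2)) / 3 = 24/3 = 8
  s[V,W] = ((0)·(-0.25) + (4)·(0.75) + (-2)·(-2.25) + (-2)·(1.75)) / 3 = 4/3 = 1.3333
  s[W,W] = ((-0.25)·(-0.25) + (0.75)·(0.75) + (-2.25)·(-2.25) + (1.75)·(1.75)) / 3 = 8.75/3 = 2.9167
  Sample standard deviations s_i = √(s[i,i]):
  s(U) = √(12.6667) = 3.559
  s(V) = √(8) = 2.8284
  s(W) = √(2.9167) = 1.7078

Step 3 — r_{ij} = s_{ij} / (s_i · s_j):
  r[U,U] = 1 (diagonal).
  r[U,V] = 3.3333 / (3.559 · 2.8284) = 3.3333 / 10.0664 = 0.3311
  r[U,W] = -2.3333 / (3.559 · 1.7078) = -2.3333 / 6.0782 = -0.3839
  r[V,V] = 1 (diagonal).
  r[V,W] = 1.3333 / (2.8284 · 1.7078) = 1.3333 / 4.8305 = 0.276
  r[W,W] = 1 (diagonal).

R is symmetric with unit diagonal. Assembling:

R = [[1, 0.3311, -0.3839],
 [0.3311, 1, 0.276],
 [-0.3839, 0.276, 1]]


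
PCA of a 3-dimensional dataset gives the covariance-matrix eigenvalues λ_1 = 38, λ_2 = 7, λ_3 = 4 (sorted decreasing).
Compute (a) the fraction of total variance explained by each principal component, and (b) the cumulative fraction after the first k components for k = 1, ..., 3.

Step 1 — total variance = trace(Sigma) = Σ λ_i = 38 + 7 + 4 = 49.

Step 2 — fraction explained by component i = λ_i / Σ λ:
  PC1: 38/49 = 0.7755
  PC2: 7/49 = 0.1429
  PC3: 4/49 = 0.0816

Step 3 — cumulative fraction after k components = (λ_1 + ... + λ_k) / Σ λ:
  k = 1: 38/49 = 0.7755
  k = 2: (38 + 7)/49 = 45/49 = 0.9184
  k = 3: (38 + 7 + 4)/49 = 49/49 = 1

Summary (fraction, with percent):

explained: PC1 0.7755 (77.55%), PC2 0.1429 (14.29%), PC3 0.0816 (8.16%);  cumulative: 0.7755, 0.9184, 1


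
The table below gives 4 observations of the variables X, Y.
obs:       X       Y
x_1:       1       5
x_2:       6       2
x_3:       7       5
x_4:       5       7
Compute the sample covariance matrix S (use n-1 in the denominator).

Step 1 — column means:
  mean(X) = (1 + 6 + 7 + 5) / 4 = 19/4 = 4.75
  mean(Y) = (5 + 2 + 5 + 7) / 4 = 19/4 = 4.75

Step 2 — sample covariance S[i,j] = (1/(n-1)) · Σ_k (x_{k,i} - mean_i) · (x_{k,j} - mean_j), with n-1 = 3.
  S[X,X] = ((-3.75)·(-3.75) + (1.25)·(1.25) + (2.25)·(2.25) + (0.25)·(0.25)) / 3 = 20.75/3 = 6.9167
  S[X,Y] = ((-3.75)·(0.25) + (1.25)·(-2.75) + (2.25)·(0.25) + (0.25)·(2.25)) / 3 = -3.25/3 = -1.0833
  S[Y,Y] = ((0.25)·(0.25) + (-2.75)·(-2.75) + (0.25)·(0.25) + (2.25)·(2.25)) / 3 = 12.75/3 = 4.25

S is symmetric (S[j,i] = S[i,j]). Assembling:

S = [[6.9167, -1.0833],
 [-1.0833, 4.25]]


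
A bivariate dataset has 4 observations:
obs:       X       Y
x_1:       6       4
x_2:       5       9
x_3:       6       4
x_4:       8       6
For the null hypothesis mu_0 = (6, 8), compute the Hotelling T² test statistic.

Step 1 — sample mean vector:
  mean(X) = (6 + 5 + 6 + 8) / 4 = 25/4 = 6.25
  mean(Y) = (4 + 9 + 4 + 6) / 4 = 23/4 = 5.75
  x̄ = (6.25, 5.75),  deviation x̄ - mu_0 = (6.25, 5.75) - (6, 8) = (0.25, -2.25).

Step 2 — sample covariance matrix, S[i,j] = (1/(n-1)) · Σ_k (x_{k,i} - mean_i) · (x_{k,j} - mean_j), divisor n-1 = 3:
  S[X,X] = ((-0.25)·(-0.25) + (-1.25)·(-1.25) + (-0.25)·(-0.25) + (1.75)·(1.75)) / 3 = 4.75/3 = 1.5833
  S[X,Y] = ((-0.25)·(-1.75) + (-1.25)·(3.25) + (-0.25)·(-1.75) + (1.75)·(0.25)) / 3 = -2.75/3 = -0.9167
  S[Y,Y] = ((-1.75)·(-1.75) + (3.25)·(3.25) + (-1.75)·(-1.75) + (0.25)·(0.25)) / 3 = 16.75/3 = 5.5833
  S = [[1.5833, -0.9167],
 [-0.9167, 5.5833]].

Step 3 — invert S. det(S) = 1.5833·5.5833 - (-0.9167)² = 8.
  S^{-1} = (1/det) · [[d, -b], [-b, a]] = [[0.6979, 0.1146],
 [0.1146, 0.1979]].

Step 4 — quadratic form (x̄ - mu_0)^T · S^{-1} · (x̄ - mu_0):
  S^{-1} · (x̄ - mu_0) = (-0.0833, -0.4167),
  (x̄ - mu_0)^T · [...] = (0.25)·(-0.0833) + (-2.25)·(-0.4167) = 0.9167.

Step 5 — scale by n: T² = 4 · 0.9167 = 3.6667.

T² ≈ 3.6667


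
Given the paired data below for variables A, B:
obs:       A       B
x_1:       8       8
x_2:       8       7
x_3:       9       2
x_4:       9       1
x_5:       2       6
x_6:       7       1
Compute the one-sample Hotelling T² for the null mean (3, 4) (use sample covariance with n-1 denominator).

Step 1 — sample mean vector:
  mean(A) = (8 + 8 + 9 + 9 + 2 + 7) / 6 = 43/6 = 7.1667
  mean(B) = (8 + 7 + 2 + 1 + 6 + 1) / 6 = 25/6 = 4.1667
  x̄ = (7.1667, 4.1667),  deviation x̄ - mu_0 = (7.1667, 4.1667) - (3, 4) = (4.1667, 0.1667).

Step 2 — sample covariance matrix, S[i,j] = (1/(n-1)) · Σ_k (x_{k,i} - mean_i) · (x_{k,j} - mean_j), divisor n-1 = 5:
  S[A,A] = ((0.8333)·(0.8333) + (0.8333)·(0.8333) + (1.8333)·(1.8333) + (1.8333)·(1.8333) + (-5.1667)·(-5.1667) + (-0.1667)·(-0.1667)) / 5 = 34.8333/5 = 6.9667
  S[A,B] = ((0.8333)·(3.8333) + (0.8333)·(2.8333) + (1.8333)·(-2.1667) + (1.8333)·(-3.1667) + (-5.1667)·(1.8333) + (-0.1667)·(-3.1667)) / 5 = -13.1667/5 = -2.6333
  S[B,B] = ((3.8333)·(3.8333) + (2.8333)·(2.8333) + (-2.1667)·(-2.1667) + (-3.1667)·(-3.1667) + (1.8333)·(1.8333) + (-3.1667)·(-3.1667)) / 5 = 50.8333/5 = 10.1667
  S = [[6.9667, -2.6333],
 [-2.6333, 10.1667]].

Step 3 — invert S. det(S) = 6.9667·10.1667 - (-2.6333)² = 63.8933.
  S^{-1} = (1/det) · [[d, -b], [-b, a]] = [[0.1591, 0.0412],
 [0.0412, 0.109]].

Step 4 — quadratic form (x̄ - mu_0)^T · S^{-1} · (x̄ - mu_0):
  S^{-1} · (x̄ - mu_0) = (0.6699, 0.1899),
  (x̄ - mu_0)^T · [...] = (4.1667)·(0.6699) + (0.1667)·(0.1899) = 2.8228.

Step 5 — scale by n: T² = 6 · 2.8228 = 16.9366.

T² ≈ 16.9366


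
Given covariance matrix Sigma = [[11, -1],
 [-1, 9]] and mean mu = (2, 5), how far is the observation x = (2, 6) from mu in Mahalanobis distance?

Step 1 — centre the observation: (x - mu) = (0, 1).

Step 2 — invert Sigma. det(Sigma) = 11·9 - (-1)² = 98.
  Sigma^{-1} = (1/det) · [[d, -b], [-b, a]] = [[0.0918, 0.0102],
 [0.0102, 0.1122]].

Step 3 — form the quadratic (x - mu)^T · Sigma^{-1} · (x - mu):
  Sigma^{-1} · (x - mu) = (0.0102, 0.1122).
  (x - mu)^T · [Sigma^{-1} · (x - mu)] = (0)·(0.0102) + (1)·(0.1122) = 0.1122.

Step 4 — take square root: d = √(0.1122) ≈ 0.335.

d(x, mu) = √(0.1122) ≈ 0.335


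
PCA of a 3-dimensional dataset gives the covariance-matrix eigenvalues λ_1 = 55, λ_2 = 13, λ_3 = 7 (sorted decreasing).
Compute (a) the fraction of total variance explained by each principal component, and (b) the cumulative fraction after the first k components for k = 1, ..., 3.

Step 1 — total variance = trace(Sigma) = Σ λ_i = 55 + 13 + 7 = 75.

Step 2 — fraction explained by component i = λ_i / Σ λ:
  PC1: 55/75 = 0.7333
  PC2: 13/75 = 0.1733
  PC3: 7/75 = 0.0933

Step 3 — cumulative fraction after k components = (λ_1 + ... + λ_k) / Σ λ:
  k = 1: 55/75 = 0.7333
  k = 2: (55 + 13)/75 = 68/75 = 0.9067
  k = 3: (55 + 13 + 7)/75 = 75/75 = 1

Summary (fraction, with percent):

explained: PC1 0.7333 (73.33%), PC2 0.1733 (17.33%), PC3 0.0933 (9.33%);  cumulative: 0.7333, 0.9067, 1


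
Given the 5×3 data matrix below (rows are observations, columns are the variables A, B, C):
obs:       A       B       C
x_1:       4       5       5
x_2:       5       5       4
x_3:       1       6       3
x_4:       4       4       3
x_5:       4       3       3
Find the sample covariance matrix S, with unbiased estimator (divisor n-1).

Step 1 — column means:
  mean(A) = (4 + 5 + 1 + 4 + 4) / 5 = 18/5 = 3.6
  mean(B) = (5 + 5 + 6 + 4 + 3) / 5 = 23/5 = 4.6
  mean(C) = (5 + 4 + 3 + 3 + 3) / 5 = 18/5 = 3.6

Step 2 — sample covariance S[i,j] = (1/(n-1)) · Σ_k (x_{k,i} - mean_i) · (x_{k,j} - mean_j), with n-1 = 4.
  S[A,A] = ((0.4)·(0.4) + (1.4)·(1.4) + (-2.6)·(-2.6) + (0.4)·(0.4) + (0.4)·(0.4)) / 4 = 9.2/4 = 2.3
  S[A,B] = ((0.4)·(0.4) + (1.4)·(0.4) + (-2.6)·(1.4) + (0.4)·(-0.6) + (0.4)·(-1.6)) / 4 = -3.8/4 = -0.95
  S[A,C] = ((0.4)·(1.4) + (1.4)·(0.4) + (-2.6)·(-0.6) + (0.4)·(-0.6) + (0.4)·(-0.6)) / 4 = 2.2/4 = 0.55
  S[B,B] = ((0.4)·(0.4) + (0.4)·(0.4) + (1.4)·(1.4) + (-0.6)·(-0.6) + (-1.6)·(-1.6)) / 4 = 5.2/4 = 1.3
  S[B,C] = ((0.4)·(1.4) + (0.4)·(0.4) + (1.4)·(-0.6) + (-0.6)·(-0.6) + (-1.6)·(-0.6)) / 4 = 1.2/4 = 0.3
  S[C,C] = ((1.4)·(1.4) + (0.4)·(0.4) + (-0.6)·(-0.6) + (-0.6)·(-0.6) + (-0.6)·(-0.6)) / 4 = 3.2/4 = 0.8

S is symmetric (S[j,i] = S[i,j]). Assembling:

S = [[2.3, -0.95, 0.55],
 [-0.95, 1.3, 0.3],
 [0.55, 0.3, 0.8]]


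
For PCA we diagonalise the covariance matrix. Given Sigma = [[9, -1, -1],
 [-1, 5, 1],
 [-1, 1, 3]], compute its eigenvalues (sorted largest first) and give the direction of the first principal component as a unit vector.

Step 1 — characteristic polynomial p(λ) = det(λI - Sigma) = λ³ - tr·λ² + c_1·λ - det, where tr = trace, c_1 = sum of the principal 2×2 minors, det = det(Sigma):
  tr = 9 + 5 + 3 = 17,
  c_1 = (9·5 - (-1)²) + (9·3 - (-1)²) + (5·3 - (1)²) = 44 + 26 + 14 = 84,
  det = 9·(5·3 - (1)²) - (-1)·((-1)·3 - (1)·(-1)) + (-1)·((-1)·(1) - 5·(-1)) = 9·(14) - (-1)·(-2) + (-1)·(4) = 120.
  So p(λ) = λ³ - 17λ² + 84λ - 120.
Step 2 — look for an integer root (rational root theorem: any rational root is an integer divisor of 120). Testing λ = 5:
  p(5) = 125 - 425 + 420 - 120 = 0  ✓
  Dividing out (λ - 5): p(λ) = (λ - 5)(λ² - 12λ + 24).
Step 3 — remaining eigenvalues from the quadratic λ² - 12λ + 24 = 0:
  Δ = 12² - 4·24 = 144 - 96 = 48,  λ = (12 ± √48)/2 = (12 ± 6.9282)/2 ≈ 9.4641 or 2.5359.
  Sorted: λ_1 = 9.4641,  λ_2 = 5,  λ_3 = 2.5359  (check: sum = 17 = tr ✓).

Step 4 — unit eigenvector for λ_1 ≈ 9.4641: v spans the null space of (Sigma - λ_1 I), whose rows are
  r_1 = (-0.4641, -1, -1),  r_2 = (-1, -4.4641, 1),  r_3 = (-1, 1, -6.4641).
  v is orthogonal to every row, so take v ∝ r_1 × r_2 = ((-1)·(1) - (-1)·(-4.4641), (-1)·(-1) - (-0.4641)·(1), (-0.4641)·(-4.4641) - (-1)·(-1)) ≈ (-5.4641, 1.4641, 1.0718).
  Rescale (multiply by -1 so the first nonzero entry is positive): u = (5.4641, -1.4641, -1.0718).
  ||u|| = √((5.4641)² + (-1.4641)² + (-1.0718)²) = √(33.1487) ≈ 5.7575,  v_1 = u/||u|| ≈ (0.949, -0.2543, -0.1862) (||v_1|| = 1).

λ_1 = 9.4641,  λ_2 = 5,  λ_3 = 2.5359;  v_1 ≈ (0.949, -0.2543, -0.1862)


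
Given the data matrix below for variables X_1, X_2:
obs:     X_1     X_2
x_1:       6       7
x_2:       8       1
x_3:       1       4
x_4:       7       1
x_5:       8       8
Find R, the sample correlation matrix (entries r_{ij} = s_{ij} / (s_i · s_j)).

Step 1 — column means:
  mean(X_1) = (6 + 8 + 1 + 7 + 8) / 5 = 30/5 = 6
  mean(X_2) = (7 + 1 + 4 + 1 + 8) / 5 = 21/5 = 4.2

Step 2 — sample variances and covariances s[i,j] = (1/(n-1)) · Σ_k (x_{k,i} - mean_i) · (x_{k,j} - mean_j), with n-1 = 4:
  s[X_1,X_1] = ((0)·(0) + (2)·(2) + (-5)·(-5) + (1)·(1) + (2)·(2)) / 4 = 34/4 = 8.5
  s[X_1,X_2] = ((0)·(2.8) + (2)·(-3.2) + (-5)·(-0.2) + (1)·(-3.2) + (2)·(3.8)) / 4 = -1/4 = -0.25
  s[X_2,X_2] = ((2.8)·(2.8) + (-3.2)·(-3.2) + (-0.2)·(-0.2) + (-3.2)·(-3.2) + (3.8)·(3.8)) / 4 = 42.8/4 = 10.7
  Sample standard deviations s_i = √(s[i,i]):
  s(X_1) = √(8.5) = 2.9155
  s(X_2) = √(10.7) = 3.2711

Step 3 — r_{ij} = s_{ij} / (s_i · s_j):
  r[X_1,X_1] = 1 (diagonal).
  r[X_1,X_2] = -0.25 / (2.9155 · 3.2711) = -0.25 / 9.5368 = -0.0262
  r[X_2,X_2] = 1 (diagonal).

R is symmetric with unit diagonal. Assembling:

R = [[1, -0.0262],
 [-0.0262, 1]]


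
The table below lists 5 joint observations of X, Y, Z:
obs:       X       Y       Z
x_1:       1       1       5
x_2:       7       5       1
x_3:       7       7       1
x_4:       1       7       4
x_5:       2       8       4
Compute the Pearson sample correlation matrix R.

Step 1 — column means:
  mean(X) = (1 + 7 + 7 + 1 + 2) / 5 = 18/5 = 3.6
  mean(Y) = (1 + 5 + 7 + 7 + 8) / 5 = 28/5 = 5.6
  mean(Z) = (5 + 1 + 1 + 4 + 4) / 5 = 15/5 = 3

Step 2 — sample variances and covariances s[i,j] = (1/(n-1)) · Σ_k (x_{k,i} - mean_i) · (x_{k,j} - mean_j), with n-1 = 4:
  s[X,X] = ((-2.6)·(-2.6) + (3.4)·(3.4) + (3.4)·(3.4) + (-2.6)·(-2.6) + (-1.6)·(-1.6)) / 4 = 39.2/4 = 9.8
  s[X,Y] = ((-2.6)·(-4.6) + (3.4)·(-0.6) + (3.4)·(1.4) + (-2.6)·(1.4) + (-1.6)·(2.4)) / 4 = 7.2/4 = 1.8
  s[X,Z] = ((-2.6)·(2) + (3.4)·(-2) + (3.4)·(-2) + (-2.6)·(1) + (-1.6)·(1)) / 4 = -23/4 = -5.75
  s[Y,Y] = ((-4.6)·(-4.6) + (-0.6)·(-0.6) + (1.4)·(1.4) + (1.4)·(1.4) + (2.4)·(2.4)) / 4 = 31.2/4 = 7.8
  s[Y,Z] = ((-4.6)·(2) + (-0.6)·(-2) + (1.4)·(-2) + (1.4)·(1) + (2.4)·(1)) / 4 = -7/4 = -1.75
  s[Z,Z] = ((2)·(2) + (-2)·(-2) + (-2)·(-2) + (1)·(1) + (1)·(1)) / 4 = 14/4 = 3.5
  Sample standard deviations s_i = √(s[i,i]):
  s(X) = √(9.8) = 3.1305
  s(Y) = √(7.8) = 2.7928
  s(Z) = √(3.5) = 1.8708

Step 3 — r_{ij} = s_{ij} / (s_i · s_j):
  r[X,X] = 1 (diagonal).
  r[X,Y] = 1.8 / (3.1305 · 2.7928) = 1.8 / 8.743 = 0.2059
  r[X,Z] = -5.75 / (3.1305 · 1.8708) = -5.75 / 5.8566 = -0.9818
  r[Y,Y] = 1 (diagonal).
  r[Y,Z] = -1.75 / (2.7928 · 1.8708) = -1.75 / 5.2249 = -0.3349
  r[Z,Z] = 1 (diagonal).

R is symmetric with unit diagonal. Assembling:

R = [[1, 0.2059, -0.9818],
 [0.2059, 1, -0.3349],
 [-0.9818, -0.3349, 1]]


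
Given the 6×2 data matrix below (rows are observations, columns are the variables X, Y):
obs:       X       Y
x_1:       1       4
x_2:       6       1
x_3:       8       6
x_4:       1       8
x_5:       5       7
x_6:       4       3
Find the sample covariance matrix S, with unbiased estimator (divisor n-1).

Step 1 — column means:
  mean(X) = (1 + 6 + 8 + 1 + 5 + 4) / 6 = 25/6 = 4.1667
  mean(Y) = (4 + 1 + 6 + 8 + 7 + 3) / 6 = 29/6 = 4.8333

Step 2 — sample covariance S[i,j] = (1/(n-1)) · Σ_k (x_{k,i} - mean_i) · (x_{k,j} - mean_j), with n-1 = 5.
  S[X,X] = ((-3.1667)·(-3.1667) + (1.8333)·(1.8333) + (3.8333)·(3.8333) + (-3.1667)·(-3.1667) + (0.8333)·(0.8333) + (-0.1667)·(-0.1667)) / 5 = 38.8333/5 = 7.7667
  S[X,Y] = ((-3.1667)·(-0.8333) + (1.8333)·(-3.8333) + (3.8333)·(1.1667) + (-3.1667)·(3.1667) + (0.8333)·(2.1667) + (-0.1667)·(-1.8333)) / 5 = -7.8333/5 = -1.5667
  S[Y,Y] = ((-0.8333)·(-0.8333) + (-3.8333)·(-3.8333) + (1.1667)·(1.1667) + (3.1667)·(3.1667) + (2.1667)·(2.1667) + (-1.8333)·(-1.8333)) / 5 = 34.8333/5 = 6.9667

S is symmetric (S[j,i] = S[i,j]). Assembling:

S = [[7.7667, -1.5667],
 [-1.5667, 6.9667]]


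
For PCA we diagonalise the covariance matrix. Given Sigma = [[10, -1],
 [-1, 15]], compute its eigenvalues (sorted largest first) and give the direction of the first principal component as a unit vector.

Step 1 — characteristic polynomial of 2×2 Sigma:
  det(Sigma - λI) = λ² - trace · λ + det = 0.
  trace = 10 + 15 = 25, det = 10·15 - (-1)² = 149.
Step 2 — discriminant:
  Δ = trace² - 4·det = 625 - 596 = 29.
Step 3 — eigenvalues:
  λ = (trace ± √Δ)/2 = (25 ± 5.3852)/2,
  λ_1 = 15.1926,  λ_2 = 9.8074.

Step 4 — unit eigenvector for λ_1: solve (Sigma - λ_1 I)v = 0. First row:
  (10 - 15.1926)·v_x + (-1)·v_y = 0, i.e. (-5.1926)·v_x + (-1)·v_y = 0,
  so v ∝ (b, λ_1 - a) = (-1, 5.1926); multiply by -1 so the first entry is positive: u = (1, -5.1926).
  ||u|| = √((1)² + (-5.1926)²) = √(27.9629) ≈ 5.288,
  v_1 = u/||u|| ≈ (0.1891, -0.982) (||v_1|| = 1).

λ_1 = 15.1926,  λ_2 = 9.8074;  v_1 ≈ (0.1891, -0.982)


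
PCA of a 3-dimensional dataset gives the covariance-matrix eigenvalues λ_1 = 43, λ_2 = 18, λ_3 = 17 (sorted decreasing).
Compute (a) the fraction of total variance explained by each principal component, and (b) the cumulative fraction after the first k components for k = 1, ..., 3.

Step 1 — total variance = trace(Sigma) = Σ λ_i = 43 + 18 + 17 = 78.

Step 2 — fraction explained by component i = λ_i / Σ λ:
  PC1: 43/78 = 0.5513
  PC2: 18/78 = 0.2308
  PC3: 17/78 = 0.2179

Step 3 — cumulative fraction after k components = (λ_1 + ... + λ_k) / Σ λ:
  k = 1: 43/78 = 0.5513
  k = 2: (43 + 18)/78 = 61/78 = 0.7821
  k = 3: (43 + 18 + 17)/78 = 78/78 = 1

Summary (fraction, with percent):

explained: PC1 0.5513 (55.13%), PC2 0.2308 (23.08%), PC3 0.2179 (21.79%);  cumulative: 0.5513, 0.7821, 1


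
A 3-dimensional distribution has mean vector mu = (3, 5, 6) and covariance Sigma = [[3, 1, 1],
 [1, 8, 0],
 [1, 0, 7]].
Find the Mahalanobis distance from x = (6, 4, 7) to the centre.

Step 1 — centre the observation: (x - mu) = (3, -1, 1).

Step 2 — invert Sigma (cofactor / det for 3×3, or solve directly):
  Sigma^{-1} = [[0.366, -0.0458, -0.0523],
 [-0.0458, 0.1307, 0.0065],
 [-0.0523, 0.0065, 0.1503]].

Step 3 — form the quadratic (x - mu)^T · Sigma^{-1} · (x - mu):
  Sigma^{-1} · (x - mu) = (1.0915, -0.2614, -0.0131).
  (x - mu)^T · [Sigma^{-1} · (x - mu)] = (3)·(1.0915) + (-1)·(-0.2614) + (1)·(-0.0131) = 3.5229.

Step 4 — take square root: d = √(3.5229) ≈ 1.8769.

d(x, mu) = √(3.5229) ≈ 1.8769
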